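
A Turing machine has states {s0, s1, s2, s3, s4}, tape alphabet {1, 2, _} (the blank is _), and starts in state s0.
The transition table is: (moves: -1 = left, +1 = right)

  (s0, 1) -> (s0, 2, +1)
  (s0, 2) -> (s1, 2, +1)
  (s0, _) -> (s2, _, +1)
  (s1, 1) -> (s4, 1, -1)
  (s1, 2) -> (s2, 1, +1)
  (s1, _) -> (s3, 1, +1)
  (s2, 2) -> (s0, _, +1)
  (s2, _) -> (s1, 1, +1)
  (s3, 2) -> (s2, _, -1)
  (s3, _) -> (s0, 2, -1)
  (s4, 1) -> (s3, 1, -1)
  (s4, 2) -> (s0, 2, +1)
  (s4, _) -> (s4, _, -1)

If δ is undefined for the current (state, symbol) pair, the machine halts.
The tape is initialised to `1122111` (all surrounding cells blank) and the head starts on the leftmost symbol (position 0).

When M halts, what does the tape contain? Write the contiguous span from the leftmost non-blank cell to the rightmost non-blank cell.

2221111

state=s0 head=0 tape=[1]122111   (s0,1)→(s0,2,+1)
state=s0 head=1 tape=2[1]22111   (s0,1)→(s0,2,+1)
state=s0 head=2 tape=22[2]2111   (s0,2)→(s1,2,+1)
state=s1 head=3 tape=222[2]111   (s1,2)→(s2,1,+1)
state=s2 head=4 tape=2221[1]11
The non-blank tape span at halt is 2221111.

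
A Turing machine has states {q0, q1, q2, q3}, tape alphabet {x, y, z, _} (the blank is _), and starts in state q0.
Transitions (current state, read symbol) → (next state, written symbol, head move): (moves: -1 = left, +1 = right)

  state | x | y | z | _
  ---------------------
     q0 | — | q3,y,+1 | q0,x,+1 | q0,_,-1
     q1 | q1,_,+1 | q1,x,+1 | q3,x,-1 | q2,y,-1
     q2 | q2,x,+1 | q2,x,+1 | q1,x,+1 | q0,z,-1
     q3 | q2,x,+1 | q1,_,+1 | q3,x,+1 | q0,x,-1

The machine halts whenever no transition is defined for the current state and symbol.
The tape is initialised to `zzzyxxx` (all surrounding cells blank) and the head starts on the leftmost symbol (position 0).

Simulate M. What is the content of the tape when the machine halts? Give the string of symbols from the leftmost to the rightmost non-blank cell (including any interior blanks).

xxxyxxxz

q0 | [z]zzyxxx_   read z → write x, move +1, go to q0
q0 | x[z]zyxxx_   read z → write x, move +1, go to q0
q0 | xx[z]yxxx_   read z → write x, move +1, go to q0
q0 | xxx[y]xxx_   read y → write y, move +1, go to q3
q3 | xxxy[x]xx_   read x → write x, move +1, go to q2
q2 | xxxyx[x]x_   read x → write x, move +1, go to q2
q2 | xxxyxx[x]_   read x → write x, move +1, go to q2
q2 | xxxyxxx[_]   read _ → write z, move -1, go to q0
q0 | xxxyxx[x]z
The non-blank tape span at halt is xxxyxxxz.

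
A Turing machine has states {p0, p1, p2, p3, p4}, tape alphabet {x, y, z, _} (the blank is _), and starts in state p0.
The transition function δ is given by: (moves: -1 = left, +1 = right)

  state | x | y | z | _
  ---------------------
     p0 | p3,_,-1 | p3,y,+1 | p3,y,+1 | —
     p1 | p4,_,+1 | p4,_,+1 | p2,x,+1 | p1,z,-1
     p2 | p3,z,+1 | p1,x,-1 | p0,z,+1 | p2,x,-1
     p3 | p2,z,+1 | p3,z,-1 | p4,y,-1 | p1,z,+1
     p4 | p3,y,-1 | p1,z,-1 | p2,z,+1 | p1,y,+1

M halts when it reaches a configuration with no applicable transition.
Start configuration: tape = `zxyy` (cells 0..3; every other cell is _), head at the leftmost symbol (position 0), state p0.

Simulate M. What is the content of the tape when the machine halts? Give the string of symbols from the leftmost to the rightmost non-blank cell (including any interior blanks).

state=p0 head=0 tape=_[z]xyy___   (p0,z)→(p3,y,+1)
state=p3 head=1 tape=_y[x]yy___   (p3,x)→(p2,z,+1)
state=p2 head=2 tape=_yz[y]y___   (p2,y)→(p1,x,-1)
state=p1 head=1 tape=_y[z]xy___   (p1,z)→(p2,x,+1)
state=p2 head=2 tape=_yx[x]y___   (p2,x)→(p3,z,+1)
state=p3 head=3 tape=_yxz[y]___   (p3,y)→(p3,z,-1)
state=p3 head=2 tape=_yx[z]z___   (p3,z)→(p4,y,-1)
state=p4 head=1 tape=_y[x]yz___   (p4,x)→(p3,y,-1)
state=p3 head=0 tape=_[y]yyz___   (p3,y)→(p3,z,-1)
state=p3 head=-1 tape=[_]zyyz___   (p3,_)→(p1,z,+1)
state=p1 head=0 tape=z[z]yyz___   (p1,z)→(p2,x,+1)
state=p2 head=1 tape=zx[y]yz___   (p2,y)→(p1,x,-1)
state=p1 head=0 tape=z[x]xyz___   (p1,x)→(p4,_,+1)
state=p4 head=1 tape=z_[x]yz___   (p4,x)→(p3,y,-1)
state=p3 head=0 tape=z[_]yyz___   (p3,_)→(p1,z,+1)
state=p1 head=1 tape=zz[y]yz___   (p1,y)→(p4,_,+1)
state=p4 head=2 tape=zz_[y]z___   (p4,y)→(p1,z,-1)
state=p1 head=1 tape=zz[_]zz___   (p1,_)→(p1,z,-1)
state=p1 head=0 tape=z[z]zzz___   (p1,z)→(p2,x,+1)
state=p2 head=1 tape=zx[z]zz___   (p2,z)→(p0,z,+1)
state=p0 head=2 tape=zxz[z]z___   (p0,z)→(p3,y,+1)
state=p3 head=3 tape=zxzy[z]___   (p3,z)→(p4,y,-1)
state=p4 head=2 tape=zxz[y]y___   (p4,y)→(p1,z,-1)
state=p1 head=1 tape=zx[z]zy___   (p1,z)→(p2,x,+1)
state=p2 head=2 tape=zxx[z]y___   (p2,z)→(p0,z,+1)
state=p0 head=3 tape=zxxz[y]___   (p0,y)→(p3,y,+1)
state=p3 head=4 tape=zxxzy[_]__   (p3,_)→(p1,z,+1)
state=p1 head=5 tape=zxxzyz[_]_   (p1,_)→(p1,z,-1)
state=p1 head=4 tape=zxxzy[z]z_   (p1,z)→(p2,x,+1)
state=p2 head=5 tape=zxxzyx[z]_   (p2,z)→(p0,z,+1)
state=p0 head=6 tape=zxxzyxz[_]
The non-blank tape span at halt is zxxzyxz.

zxxzyxz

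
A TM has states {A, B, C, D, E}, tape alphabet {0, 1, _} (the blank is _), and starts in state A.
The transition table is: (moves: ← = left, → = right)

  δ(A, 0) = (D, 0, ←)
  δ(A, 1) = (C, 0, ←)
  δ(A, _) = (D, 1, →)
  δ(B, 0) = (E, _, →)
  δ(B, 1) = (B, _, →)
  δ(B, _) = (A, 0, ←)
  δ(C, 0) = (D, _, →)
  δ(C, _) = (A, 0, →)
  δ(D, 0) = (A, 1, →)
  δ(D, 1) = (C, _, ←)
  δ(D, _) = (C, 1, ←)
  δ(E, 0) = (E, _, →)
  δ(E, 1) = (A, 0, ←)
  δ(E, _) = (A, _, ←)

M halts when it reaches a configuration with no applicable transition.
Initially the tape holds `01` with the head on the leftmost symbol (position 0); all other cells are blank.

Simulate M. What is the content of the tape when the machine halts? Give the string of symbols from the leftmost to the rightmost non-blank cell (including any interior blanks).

0110

A | __[0]1   read 0 → write 0, move ←, go to D
D | _[_]01   read _ → write 1, move ←, go to C
C | [_]101   read _ → write 0, move →, go to A
A | 0[1]01   read 1 → write 0, move ←, go to C
C | [0]001   read 0 → write _, move →, go to D
D | _[0]01   read 0 → write 1, move →, go to A
A | _1[0]1   read 0 → write 0, move ←, go to D
D | _[1]01   read 1 → write _, move ←, go to C
C | [_]_01   read _ → write 0, move →, go to A
A | 0[_]01   read _ → write 1, move →, go to D
D | 01[0]1   read 0 → write 1, move →, go to A
A | 011[1]   read 1 → write 0, move ←, go to C
C | 01[1]0
The non-blank tape span at halt is 0110.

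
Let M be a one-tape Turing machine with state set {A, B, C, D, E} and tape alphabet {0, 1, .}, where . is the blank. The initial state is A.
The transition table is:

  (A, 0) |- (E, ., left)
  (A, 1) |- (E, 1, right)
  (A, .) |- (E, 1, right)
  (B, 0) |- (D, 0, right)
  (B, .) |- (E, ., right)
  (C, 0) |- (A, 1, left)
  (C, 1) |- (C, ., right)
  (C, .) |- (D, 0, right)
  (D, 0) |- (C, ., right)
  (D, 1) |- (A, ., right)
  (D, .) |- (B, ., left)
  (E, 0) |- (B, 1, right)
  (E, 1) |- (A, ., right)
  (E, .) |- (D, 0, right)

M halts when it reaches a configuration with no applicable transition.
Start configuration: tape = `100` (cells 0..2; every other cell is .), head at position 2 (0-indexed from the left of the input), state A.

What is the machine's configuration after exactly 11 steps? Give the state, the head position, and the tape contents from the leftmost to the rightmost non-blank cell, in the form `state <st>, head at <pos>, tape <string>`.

state=A head=2 tape=10[0]..   (A,0)→(E,.,left)
state=E head=1 tape=1[0]...   (E,0)→(B,1,right)
state=B head=2 tape=11[.]..   (B,.)→(E,.,right)
state=E head=3 tape=11.[.].   (E,.)→(D,0,right)
state=D head=4 tape=11.0[.]   (D,.)→(B,.,left)
state=B head=3 tape=11.[0].   (B,0)→(D,0,right)
state=D head=4 tape=11.0[.]   (D,.)→(B,.,left)
state=B head=3 tape=11.[0].   (B,0)→(D,0,right)
state=D head=4 tape=11.0[.]   (D,.)→(B,.,left)
state=B head=3 tape=11.[0].   (B,0)→(D,0,right)
state=D head=4 tape=11.0[.]   (D,.)→(B,.,left)
state=B head=3 tape=11.[0].
After 11 steps: state B, head at 3, tape 11.0.

state B, head at 3, tape 11.0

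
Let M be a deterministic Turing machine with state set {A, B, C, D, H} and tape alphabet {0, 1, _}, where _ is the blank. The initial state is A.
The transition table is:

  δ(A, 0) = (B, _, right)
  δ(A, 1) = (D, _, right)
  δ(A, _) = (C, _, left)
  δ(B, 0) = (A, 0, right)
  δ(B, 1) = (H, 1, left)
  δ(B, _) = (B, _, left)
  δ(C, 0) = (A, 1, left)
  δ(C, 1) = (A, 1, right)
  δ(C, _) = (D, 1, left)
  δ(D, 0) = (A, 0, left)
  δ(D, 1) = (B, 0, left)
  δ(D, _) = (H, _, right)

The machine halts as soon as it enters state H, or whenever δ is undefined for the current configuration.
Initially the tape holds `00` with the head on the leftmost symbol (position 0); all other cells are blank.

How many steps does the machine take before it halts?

A | __[0]0_   read 0 → write _, move right, go to B
B | ___[0]_   read 0 → write 0, move right, go to A
A | ___0[_]   read _ → write _, move left, go to C
C | ___[0]_   read 0 → write 1, move left, go to A
A | __[_]1_   read _ → write _, move left, go to C
C | _[_]_1_   read _ → write 1, move left, go to D
D | [_]1_1_   read _ → write _, move right, go to H
H | _[1]_1_
M halts after 7 transitions.

7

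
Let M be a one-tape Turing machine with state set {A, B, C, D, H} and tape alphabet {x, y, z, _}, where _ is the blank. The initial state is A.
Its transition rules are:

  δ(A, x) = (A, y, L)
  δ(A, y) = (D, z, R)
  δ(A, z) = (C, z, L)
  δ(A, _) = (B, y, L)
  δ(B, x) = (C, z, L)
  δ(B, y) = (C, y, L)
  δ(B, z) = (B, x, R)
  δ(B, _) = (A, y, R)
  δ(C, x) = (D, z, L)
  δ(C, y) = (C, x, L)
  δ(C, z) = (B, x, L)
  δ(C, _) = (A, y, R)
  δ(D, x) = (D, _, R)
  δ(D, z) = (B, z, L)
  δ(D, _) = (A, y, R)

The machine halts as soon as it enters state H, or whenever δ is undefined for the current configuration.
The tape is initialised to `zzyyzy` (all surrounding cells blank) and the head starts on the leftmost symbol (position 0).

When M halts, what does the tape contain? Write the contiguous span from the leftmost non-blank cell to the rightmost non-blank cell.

A | __[z]zyyzy   read z → write z, move L, go to C
C | _[_]zzyyzy   read _ → write y, move R, go to A
A | _y[z]zyyzy   read z → write z, move L, go to C
C | _[y]zzyyzy   read y → write x, move L, go to C
C | [_]xzzyyzy   read _ → write y, move R, go to A
A | y[x]zzyyzy   read x → write y, move L, go to A
A | [y]yzzyyzy   read y → write z, move R, go to D
D | z[y]zzyyzy
The non-blank tape span at halt is zyzzyyzy.

zyzzyyzy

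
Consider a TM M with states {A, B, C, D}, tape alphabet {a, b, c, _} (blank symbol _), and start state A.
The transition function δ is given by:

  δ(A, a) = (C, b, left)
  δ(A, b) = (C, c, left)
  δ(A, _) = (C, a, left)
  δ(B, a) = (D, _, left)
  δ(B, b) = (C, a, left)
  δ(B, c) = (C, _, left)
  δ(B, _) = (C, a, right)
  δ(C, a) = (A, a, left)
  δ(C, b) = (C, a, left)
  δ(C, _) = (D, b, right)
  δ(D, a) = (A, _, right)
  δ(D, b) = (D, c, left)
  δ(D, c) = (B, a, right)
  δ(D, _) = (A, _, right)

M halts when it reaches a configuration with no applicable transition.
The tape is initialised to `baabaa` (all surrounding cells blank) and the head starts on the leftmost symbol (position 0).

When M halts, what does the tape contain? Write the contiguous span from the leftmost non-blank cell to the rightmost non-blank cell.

ccccbaa

A | __[b]aabaa   read b → write c, move left, go to C
C | _[_]caabaa   read _ → write b, move right, go to D
D | _b[c]aabaa   read c → write a, move right, go to B
B | _ba[a]abaa   read a → write _, move left, go to D
D | _b[a]_abaa   read a → write _, move right, go to A
A | _b_[_]abaa   read _ → write a, move left, go to C
C | _b[_]aabaa   read _ → write b, move right, go to D
D | _bb[a]abaa   read a → write _, move right, go to A
A | _bb_[a]baa   read a → write b, move left, go to C
C | _bb[_]bbaa   read _ → write b, move right, go to D
D | _bbb[b]baa   read b → write c, move left, go to D
D | _bb[b]cbaa   read b → write c, move left, go to D
D | _b[b]ccbaa   read b → write c, move left, go to D
D | _[b]cccbaa   read b → write c, move left, go to D
D | [_]ccccbaa   read _ → write _, move right, go to A
A | _[c]cccbaa
The non-blank tape span at halt is ccccbaa.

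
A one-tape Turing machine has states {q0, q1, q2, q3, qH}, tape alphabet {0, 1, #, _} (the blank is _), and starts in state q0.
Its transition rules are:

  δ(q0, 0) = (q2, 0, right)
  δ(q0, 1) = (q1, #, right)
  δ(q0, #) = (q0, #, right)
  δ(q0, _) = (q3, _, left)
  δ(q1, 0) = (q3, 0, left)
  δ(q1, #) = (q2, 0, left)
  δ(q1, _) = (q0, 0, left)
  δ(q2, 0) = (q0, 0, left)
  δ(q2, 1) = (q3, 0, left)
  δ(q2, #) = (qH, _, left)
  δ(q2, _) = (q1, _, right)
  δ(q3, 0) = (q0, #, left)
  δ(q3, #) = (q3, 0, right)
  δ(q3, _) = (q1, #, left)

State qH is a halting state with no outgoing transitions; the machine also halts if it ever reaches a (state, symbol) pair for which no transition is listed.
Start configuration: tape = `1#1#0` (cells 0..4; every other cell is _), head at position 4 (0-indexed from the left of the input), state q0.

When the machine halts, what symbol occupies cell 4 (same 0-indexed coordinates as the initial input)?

state=q0 head=4 tape=1#1#[0]__   (q0,0)→(q2,0,right)
state=q2 head=5 tape=1#1#0[_]_   (q2,_)→(q1,_,right)
state=q1 head=6 tape=1#1#0_[_]   (q1,_)→(q0,0,left)
state=q0 head=5 tape=1#1#0[_]0   (q0,_)→(q3,_,left)
state=q3 head=4 tape=1#1#[0]_0   (q3,0)→(q0,#,left)
state=q0 head=3 tape=1#1[#]#_0   (q0,#)→(q0,#,right)
state=q0 head=4 tape=1#1#[#]_0   (q0,#)→(q0,#,right)
state=q0 head=5 tape=1#1##[_]0   (q0,_)→(q3,_,left)
state=q3 head=4 tape=1#1#[#]_0   (q3,#)→(q3,0,right)
state=q3 head=5 tape=1#1#0[_]0   (q3,_)→(q1,#,left)
state=q1 head=4 tape=1#1#[0]#0   (q1,0)→(q3,0,left)
state=q3 head=3 tape=1#1[#]0#0   (q3,#)→(q3,0,right)
state=q3 head=4 tape=1#10[0]#0   (q3,0)→(q0,#,left)
state=q0 head=3 tape=1#1[0]##0   (q0,0)→(q2,0,right)
state=q2 head=4 tape=1#10[#]#0   (q2,#)→(qH,_,left)
state=qH head=3 tape=1#1[0]_#0
Cell 4 holds _ when M halts.

_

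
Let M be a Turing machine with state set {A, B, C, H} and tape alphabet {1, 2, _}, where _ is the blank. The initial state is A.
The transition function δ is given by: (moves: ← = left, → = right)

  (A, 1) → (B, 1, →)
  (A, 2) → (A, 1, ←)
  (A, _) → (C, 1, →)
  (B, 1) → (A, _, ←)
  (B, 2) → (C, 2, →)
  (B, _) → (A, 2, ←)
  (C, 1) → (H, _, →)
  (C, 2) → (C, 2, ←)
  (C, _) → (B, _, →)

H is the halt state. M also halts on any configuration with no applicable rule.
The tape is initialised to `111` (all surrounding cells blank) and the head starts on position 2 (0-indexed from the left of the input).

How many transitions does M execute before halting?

9

A | 11[1]___   read 1 → write 1, move →, go to B
B | 111[_]__   read _ → write 2, move ←, go to A
A | 11[1]2__   read 1 → write 1, move →, go to B
B | 111[2]__   read 2 → write 2, move →, go to C
C | 1112[_]_   read _ → write _, move →, go to B
B | 1112_[_]   read _ → write 2, move ←, go to A
A | 1112[_]2   read _ → write 1, move →, go to C
C | 11121[2]   read 2 → write 2, move ←, go to C
C | 1112[1]2   read 1 → write _, move →, go to H
H | 1112_[2]
M halts after 9 transitions.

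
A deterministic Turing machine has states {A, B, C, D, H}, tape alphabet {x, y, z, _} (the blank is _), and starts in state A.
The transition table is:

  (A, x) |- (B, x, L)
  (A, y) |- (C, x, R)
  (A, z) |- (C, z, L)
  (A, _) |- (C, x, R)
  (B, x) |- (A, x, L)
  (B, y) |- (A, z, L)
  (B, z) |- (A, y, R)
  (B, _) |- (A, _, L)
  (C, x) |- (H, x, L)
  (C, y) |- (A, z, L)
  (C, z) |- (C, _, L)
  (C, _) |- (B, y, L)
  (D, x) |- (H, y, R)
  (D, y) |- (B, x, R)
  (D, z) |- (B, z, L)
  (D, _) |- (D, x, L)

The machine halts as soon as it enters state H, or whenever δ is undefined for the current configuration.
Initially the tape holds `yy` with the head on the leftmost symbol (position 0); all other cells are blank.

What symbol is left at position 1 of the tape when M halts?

z

A | ___[y]y   read y → write x, move R, go to C
C | ___x[y]   read y → write z, move L, go to A
A | ___[x]z   read x → write x, move L, go to B
B | __[_]xz   read _ → write _, move L, go to A
A | _[_]_xz   read _ → write x, move R, go to C
C | _x[_]xz   read _ → write y, move L, go to B
B | _[x]yxz   read x → write x, move L, go to A
A | [_]xyxz   read _ → write x, move R, go to C
C | x[x]yxz   read x → write x, move L, go to H
H | [x]xyxz
Cell 1 holds z when M halts.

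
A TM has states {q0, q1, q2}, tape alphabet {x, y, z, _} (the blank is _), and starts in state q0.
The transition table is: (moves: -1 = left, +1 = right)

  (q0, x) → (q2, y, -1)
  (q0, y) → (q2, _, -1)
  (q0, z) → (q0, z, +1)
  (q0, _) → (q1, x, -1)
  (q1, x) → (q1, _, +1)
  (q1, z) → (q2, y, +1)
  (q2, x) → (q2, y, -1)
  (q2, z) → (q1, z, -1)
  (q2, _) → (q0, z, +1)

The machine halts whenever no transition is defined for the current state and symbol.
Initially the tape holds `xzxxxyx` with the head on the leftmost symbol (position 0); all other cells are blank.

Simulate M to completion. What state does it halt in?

q0 | __[x]zxxxyx   read x → write y, move -1, go to q2
q2 | _[_]yzxxxyx   read _ → write z, move +1, go to q0
q0 | _z[y]zxxxyx   read y → write _, move -1, go to q2
q2 | _[z]_zxxxyx   read z → write z, move -1, go to q1
q1 | [_]z_zxxxyx
No transition is defined for (q1, _); M halts in state q1.

q1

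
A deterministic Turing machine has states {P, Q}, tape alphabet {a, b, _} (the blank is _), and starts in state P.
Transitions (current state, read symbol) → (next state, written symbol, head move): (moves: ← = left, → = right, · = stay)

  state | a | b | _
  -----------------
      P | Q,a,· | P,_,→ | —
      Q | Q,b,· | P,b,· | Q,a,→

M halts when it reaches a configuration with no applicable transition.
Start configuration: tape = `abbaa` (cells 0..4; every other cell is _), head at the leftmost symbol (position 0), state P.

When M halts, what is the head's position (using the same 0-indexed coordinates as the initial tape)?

5

P | [a]bbaa_   read a → write a, move ·, go to Q
Q | [a]bbaa_   read a → write b, move ·, go to Q
Q | [b]bbaa_   read b → write b, move ·, go to P
P | [b]bbaa_   read b → write _, move →, go to P
P | _[b]baa_   read b → write _, move →, go to P
P | __[b]aa_   read b → write _, move →, go to P
P | ___[a]a_   read a → write a, move ·, go to Q
Q | ___[a]a_   read a → write b, move ·, go to Q
Q | ___[b]a_   read b → write b, move ·, go to P
P | ___[b]a_   read b → write _, move →, go to P
P | ____[a]_   read a → write a, move ·, go to Q
Q | ____[a]_   read a → write b, move ·, go to Q
Q | ____[b]_   read b → write b, move ·, go to P
P | ____[b]_   read b → write _, move →, go to P
P | _____[_]
At halt the head is at cell 5.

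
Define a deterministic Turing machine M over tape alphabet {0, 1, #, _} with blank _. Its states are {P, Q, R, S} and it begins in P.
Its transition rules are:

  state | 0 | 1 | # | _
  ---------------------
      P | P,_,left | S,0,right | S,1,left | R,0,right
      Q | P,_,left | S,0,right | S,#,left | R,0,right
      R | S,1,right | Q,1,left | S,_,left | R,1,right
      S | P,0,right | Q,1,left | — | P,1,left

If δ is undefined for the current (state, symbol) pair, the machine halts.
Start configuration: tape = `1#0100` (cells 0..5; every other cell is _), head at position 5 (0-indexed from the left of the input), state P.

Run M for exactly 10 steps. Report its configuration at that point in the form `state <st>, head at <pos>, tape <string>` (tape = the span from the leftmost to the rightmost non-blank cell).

state Q, head at -1, tape 011__1

state=P head=5 tape=_1#010[0]   (P,0)→(P,_,left)
state=P head=4 tape=_1#01[0]_   (P,0)→(P,_,left)
state=P head=3 tape=_1#0[1]__   (P,1)→(S,0,right)
state=S head=4 tape=_1#00[_]_   (S,_)→(P,1,left)
state=P head=3 tape=_1#0[0]1_   (P,0)→(P,_,left)
state=P head=2 tape=_1#[0]_1_   (P,0)→(P,_,left)
state=P head=1 tape=_1[#]__1_   (P,#)→(S,1,left)
state=S head=0 tape=_[1]1__1_   (S,1)→(Q,1,left)
state=Q head=-1 tape=[_]11__1_   (Q,_)→(R,0,right)
state=R head=0 tape=0[1]1__1_   (R,1)→(Q,1,left)
state=Q head=-1 tape=[0]11__1_
After 10 steps: state Q, head at -1, tape 011__1.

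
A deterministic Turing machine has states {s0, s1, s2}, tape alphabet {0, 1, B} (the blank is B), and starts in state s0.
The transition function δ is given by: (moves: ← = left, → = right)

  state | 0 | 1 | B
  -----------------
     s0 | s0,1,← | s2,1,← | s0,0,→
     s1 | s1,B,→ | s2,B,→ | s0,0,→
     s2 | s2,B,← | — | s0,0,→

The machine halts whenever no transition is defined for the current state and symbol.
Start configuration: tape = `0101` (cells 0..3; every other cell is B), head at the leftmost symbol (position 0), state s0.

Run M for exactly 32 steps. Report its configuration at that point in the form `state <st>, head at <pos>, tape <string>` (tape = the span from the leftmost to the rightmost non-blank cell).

s0 | BBBBB[0]101   read 0 → write 1, move ←, go to s0
s0 | BBBB[B]1101   read B → write 0, move →, go to s0
s0 | BBBB0[1]101   read 1 → write 1, move ←, go to s2
s2 | BBBB[0]1101   read 0 → write B, move ←, go to s2
s2 | BBB[B]B1101   read B → write 0, move →, go to s0
s0 | BBB0[B]1101   read B → write 0, move →, go to s0
s0 | BBB00[1]101   read 1 → write 1, move ←, go to s2
s2 | BBB0[0]1101   read 0 → write B, move ←, go to s2
s2 | BBB[0]B1101   read 0 → write B, move ←, go to s2
s2 | BB[B]BB1101   read B → write 0, move →, go to s0
s0 | BB0[B]B1101   read B → write 0, move →, go to s0
s0 | BB00[B]1101   read B → write 0, move →, go to s0
s0 | BB000[1]101   read 1 → write 1, move ←, go to s2
s2 | BB00[0]1101   read 0 → write B, move ←, go to s2
s2 | BB0[0]B1101   read 0 → write B, move ←, go to s2
s2 | BB[0]BB1101   read 0 → write B, move ←, go to s2
s2 | B[B]BBB1101   read B → write 0, move →, go to s0
s0 | B0[B]BB1101   read B → write 0, move →, go to s0
s0 | B00[B]B1101   read B → write 0, move →, go to s0
s0 | B000[B]1101   read B → write 0, move →, go to s0
s0 | B0000[1]101   read 1 → write 1, move ←, go to s2
s2 | B000[0]1101   read 0 → write B, move ←, go to s2
s2 | B00[0]B1101   read 0 → write B, move ←, go to s2
s2 | B0[0]BB1101   read 0 → write B, move ←, go to s2
s2 | B[0]BBB1101   read 0 → write B, move ←, go to s2
s2 | [B]BBBB1101   read B → write 0, move →, go to s0
s0 | 0[B]BBB1101   read B → write 0, move →, go to s0
s0 | 00[B]BB1101   read B → write 0, move →, go to s0
s0 | 000[B]B1101   read B → write 0, move →, go to s0
s0 | 0000[B]1101   read B → write 0, move →, go to s0
s0 | 00000[1]101   read 1 → write 1, move ←, go to s2
s2 | 0000[0]1101   read 0 → write B, move ←, go to s2
s2 | 000[0]B1101
After 32 steps: state s2, head at -2, tape 0000B1101.

state s2, head at -2, tape 0000B1101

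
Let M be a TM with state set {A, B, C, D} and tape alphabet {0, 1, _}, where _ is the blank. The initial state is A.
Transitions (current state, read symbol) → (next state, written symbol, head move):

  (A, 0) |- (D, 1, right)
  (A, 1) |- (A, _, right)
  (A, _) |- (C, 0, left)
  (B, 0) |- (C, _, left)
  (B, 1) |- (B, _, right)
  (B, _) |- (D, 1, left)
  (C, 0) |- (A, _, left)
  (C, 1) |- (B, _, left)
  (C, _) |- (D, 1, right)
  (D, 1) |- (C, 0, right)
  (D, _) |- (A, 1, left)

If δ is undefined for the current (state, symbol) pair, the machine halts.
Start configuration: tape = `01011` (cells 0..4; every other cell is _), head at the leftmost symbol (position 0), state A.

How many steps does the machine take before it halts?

11

A | [0]1011_   read 0 → write 1, move right, go to D
D | 1[1]011_   read 1 → write 0, move right, go to C
C | 10[0]11_   read 0 → write _, move left, go to A
A | 1[0]_11_   read 0 → write 1, move right, go to D
D | 11[_]11_   read _ → write 1, move left, go to A
A | 1[1]111_   read 1 → write _, move right, go to A
A | 1_[1]11_   read 1 → write _, move right, go to A
A | 1__[1]1_   read 1 → write _, move right, go to A
A | 1___[1]_   read 1 → write _, move right, go to A
A | 1____[_]   read _ → write 0, move left, go to C
C | 1___[_]0   read _ → write 1, move right, go to D
D | 1___1[0]
M halts after 11 transitions.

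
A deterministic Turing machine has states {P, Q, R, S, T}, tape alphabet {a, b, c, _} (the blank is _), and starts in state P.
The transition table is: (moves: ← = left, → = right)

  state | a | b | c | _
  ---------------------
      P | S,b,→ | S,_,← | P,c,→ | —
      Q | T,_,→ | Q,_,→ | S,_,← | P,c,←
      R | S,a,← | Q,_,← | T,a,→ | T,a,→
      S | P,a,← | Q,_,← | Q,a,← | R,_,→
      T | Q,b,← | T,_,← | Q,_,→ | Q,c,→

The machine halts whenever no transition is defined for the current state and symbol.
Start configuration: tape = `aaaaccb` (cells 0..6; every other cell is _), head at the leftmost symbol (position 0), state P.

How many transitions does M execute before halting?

26

P | _[a]aaaccb   read a → write b, move →, go to S
S | _b[a]aaccb   read a → write a, move ←, go to P
P | _[b]aaaccb   read b → write _, move ←, go to S
S | [_]_aaaccb   read _ → write _, move →, go to R
R | _[_]aaaccb   read _ → write a, move →, go to T
T | _a[a]aaccb   read a → write b, move ←, go to Q
Q | _[a]baaccb   read a → write _, move →, go to T
T | __[b]aaccb   read b → write _, move ←, go to T
T | _[_]_aaccb   read _ → write c, move →, go to Q
Q | _c[_]aaccb   read _ → write c, move ←, go to P
P | _[c]caaccb   read c → write c, move →, go to P
P | _c[c]aaccb   read c → write c, move →, go to P
P | _cc[a]accb   read a → write b, move →, go to S
S | _ccb[a]ccb   read a → write a, move ←, go to P
P | _cc[b]accb   read b → write _, move ←, go to S
S | _c[c]_accb   read c → write a, move ←, go to Q
Q | _[c]a_accb   read c → write _, move ←, go to S
S | [_]_a_accb   read _ → write _, move →, go to R
R | _[_]a_accb   read _ → write a, move →, go to T
T | _a[a]_accb   read a → write b, move ←, go to Q
Q | _[a]b_accb   read a → write _, move →, go to T
T | __[b]_accb   read b → write _, move ←, go to T
T | _[_]__accb   read _ → write c, move →, go to Q
Q | _c[_]_accb   read _ → write c, move ←, go to P
P | _[c]c_accb   read c → write c, move →, go to P
P | _c[c]_accb   read c → write c, move →, go to P
P | _cc[_]accb
M halts after 26 transitions.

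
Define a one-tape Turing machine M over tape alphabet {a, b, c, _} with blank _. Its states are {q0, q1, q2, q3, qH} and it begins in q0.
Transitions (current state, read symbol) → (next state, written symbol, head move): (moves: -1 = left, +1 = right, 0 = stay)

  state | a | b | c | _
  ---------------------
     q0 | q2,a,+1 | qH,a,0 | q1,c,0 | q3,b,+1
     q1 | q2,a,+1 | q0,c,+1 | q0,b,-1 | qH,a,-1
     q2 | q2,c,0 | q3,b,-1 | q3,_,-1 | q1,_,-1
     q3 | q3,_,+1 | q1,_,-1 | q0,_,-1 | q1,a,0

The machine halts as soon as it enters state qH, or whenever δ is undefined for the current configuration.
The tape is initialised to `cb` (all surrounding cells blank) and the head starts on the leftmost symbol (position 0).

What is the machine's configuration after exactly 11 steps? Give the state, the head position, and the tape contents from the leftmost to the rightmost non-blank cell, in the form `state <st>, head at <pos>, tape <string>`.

state q2, head at 3, tape ccba

q0 | _[c]b__   read c → write c, move 0, go to q1
q1 | _[c]b__   read c → write b, move -1, go to q0
q0 | [_]bb__   read _ → write b, move +1, go to q3
q3 | b[b]b__   read b → write _, move -1, go to q1
q1 | [b]_b__   read b → write c, move +1, go to q0
q0 | c[_]b__   read _ → write b, move +1, go to q3
q3 | cb[b]__   read b → write _, move -1, go to q1
q1 | c[b]___   read b → write c, move +1, go to q0
q0 | cc[_]__   read _ → write b, move +1, go to q3
q3 | ccb[_]_   read _ → write a, move 0, go to q1
q1 | ccb[a]_   read a → write a, move +1, go to q2
q2 | ccba[_]
After 11 steps: state q2, head at 3, tape ccba.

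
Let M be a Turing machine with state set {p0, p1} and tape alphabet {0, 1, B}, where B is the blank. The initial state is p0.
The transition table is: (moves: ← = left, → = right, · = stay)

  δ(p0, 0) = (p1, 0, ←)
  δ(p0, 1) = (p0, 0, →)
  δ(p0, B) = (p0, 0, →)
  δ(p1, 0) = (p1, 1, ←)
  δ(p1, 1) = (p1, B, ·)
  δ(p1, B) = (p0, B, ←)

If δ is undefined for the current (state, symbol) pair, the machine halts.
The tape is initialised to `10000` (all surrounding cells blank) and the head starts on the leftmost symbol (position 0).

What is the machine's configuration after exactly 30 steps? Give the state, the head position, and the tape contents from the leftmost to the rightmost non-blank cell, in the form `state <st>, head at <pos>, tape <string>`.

state p0, head at 0, tape 00000010000

p0 | BBBBBB[1]0000   read 1 → write 0, move →, go to p0
p0 | BBBBBB0[0]000   read 0 → write 0, move ←, go to p1
p1 | BBBBBB[0]0000   read 0 → write 1, move ←, go to p1
p1 | BBBBB[B]10000   read B → write B, move ←, go to p0
p0 | BBBB[B]B10000   read B → write 0, move →, go to p0
p0 | BBBB0[B]10000   read B → write 0, move →, go to p0
p0 | BBBB00[1]0000   read 1 → write 0, move →, go to p0
p0 | BBBB000[0]000   read 0 → write 0, move ←, go to p1
p1 | BBBB00[0]0000   read 0 → write 1, move ←, go to p1
p1 | BBBB0[0]10000   read 0 → write 1, move ←, go to p1
p1 | BBBB[0]110000   read 0 → write 1, move ←, go to p1
p1 | BBB[B]1110000   read B → write B, move ←, go to p0
p0 | BB[B]B1110000   read B → write 0, move →, go to p0
p0 | BB0[B]1110000   read B → write 0, move →, go to p0
p0 | BB00[1]110000   read 1 → write 0, move →, go to p0
p0 | BB000[1]10000   read 1 → write 0, move →, go to p0
p0 | BB0000[1]0000   read 1 → write 0, move →, go to p0
p0 | BB00000[0]000   read 0 → write 0, move ←, go to p1
p1 | BB0000[0]0000   read 0 → write 1, move ←, go to p1
p1 | BB000[0]10000   read 0 → write 1, move ←, go to p1
p1 | BB00[0]110000   read 0 → write 1, move ←, go to p1
p1 | BB0[0]1110000   read 0 → write 1, move ←, go to p1
p1 | BB[0]11110000   read 0 → write 1, move ←, go to p1
p1 | B[B]111110000   read B → write B, move ←, go to p0
p0 | [B]B111110000   read B → write 0, move →, go to p0
p0 | 0[B]111110000   read B → write 0, move →, go to p0
p0 | 00[1]11110000   read 1 → write 0, move →, go to p0
p0 | 000[1]1110000   read 1 → write 0, move →, go to p0
p0 | 0000[1]110000   read 1 → write 0, move →, go to p0
p0 | 00000[1]10000   read 1 → write 0, move →, go to p0
p0 | 000000[1]0000
After 30 steps: state p0, head at 0, tape 00000010000.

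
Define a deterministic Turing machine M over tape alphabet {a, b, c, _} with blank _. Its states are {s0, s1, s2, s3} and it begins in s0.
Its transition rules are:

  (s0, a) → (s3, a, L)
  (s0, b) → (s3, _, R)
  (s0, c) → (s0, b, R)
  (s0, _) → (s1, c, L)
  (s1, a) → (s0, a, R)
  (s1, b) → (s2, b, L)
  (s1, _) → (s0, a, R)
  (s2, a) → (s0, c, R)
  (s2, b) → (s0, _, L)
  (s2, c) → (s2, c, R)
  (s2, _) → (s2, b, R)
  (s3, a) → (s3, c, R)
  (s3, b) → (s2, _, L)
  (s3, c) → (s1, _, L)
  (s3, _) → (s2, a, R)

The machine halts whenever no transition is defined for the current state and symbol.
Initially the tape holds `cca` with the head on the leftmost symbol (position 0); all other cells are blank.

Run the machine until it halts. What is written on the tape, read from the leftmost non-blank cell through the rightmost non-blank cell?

state=s0 head=0 tape=__[c]ca   (s0,c)→(s0,b,R)
state=s0 head=1 tape=__b[c]a   (s0,c)→(s0,b,R)
state=s0 head=2 tape=__bb[a]   (s0,a)→(s3,a,L)
state=s3 head=1 tape=__b[b]a   (s3,b)→(s2,_,L)
state=s2 head=0 tape=__[b]_a   (s2,b)→(s0,_,L)
state=s0 head=-1 tape=_[_]__a   (s0,_)→(s1,c,L)
state=s1 head=-2 tape=[_]c__a   (s1,_)→(s0,a,R)
state=s0 head=-1 tape=a[c]__a   (s0,c)→(s0,b,R)
state=s0 head=0 tape=ab[_]_a   (s0,_)→(s1,c,L)
state=s1 head=-1 tape=a[b]c_a   (s1,b)→(s2,b,L)
state=s2 head=-2 tape=[a]bc_a   (s2,a)→(s0,c,R)
state=s0 head=-1 tape=c[b]c_a   (s0,b)→(s3,_,R)
state=s3 head=0 tape=c_[c]_a   (s3,c)→(s1,_,L)
state=s1 head=-1 tape=c[_]__a   (s1,_)→(s0,a,R)
state=s0 head=0 tape=ca[_]_a   (s0,_)→(s1,c,L)
state=s1 head=-1 tape=c[a]c_a   (s1,a)→(s0,a,R)
state=s0 head=0 tape=ca[c]_a   (s0,c)→(s0,b,R)
state=s0 head=1 tape=cab[_]a   (s0,_)→(s1,c,L)
state=s1 head=0 tape=ca[b]ca   (s1,b)→(s2,b,L)
state=s2 head=-1 tape=c[a]bca   (s2,a)→(s0,c,R)
state=s0 head=0 tape=cc[b]ca   (s0,b)→(s3,_,R)
state=s3 head=1 tape=cc_[c]a   (s3,c)→(s1,_,L)
state=s1 head=0 tape=cc[_]_a   (s1,_)→(s0,a,R)
state=s0 head=1 tape=cca[_]a   (s0,_)→(s1,c,L)
state=s1 head=0 tape=cc[a]ca   (s1,a)→(s0,a,R)
state=s0 head=1 tape=cca[c]a   (s0,c)→(s0,b,R)
state=s0 head=2 tape=ccab[a]   (s0,a)→(s3,a,L)
state=s3 head=1 tape=cca[b]a   (s3,b)→(s2,_,L)
state=s2 head=0 tape=cc[a]_a   (s2,a)→(s0,c,R)
state=s0 head=1 tape=ccc[_]a   (s0,_)→(s1,c,L)
state=s1 head=0 tape=cc[c]ca
The non-blank tape span at halt is cccca.

cccca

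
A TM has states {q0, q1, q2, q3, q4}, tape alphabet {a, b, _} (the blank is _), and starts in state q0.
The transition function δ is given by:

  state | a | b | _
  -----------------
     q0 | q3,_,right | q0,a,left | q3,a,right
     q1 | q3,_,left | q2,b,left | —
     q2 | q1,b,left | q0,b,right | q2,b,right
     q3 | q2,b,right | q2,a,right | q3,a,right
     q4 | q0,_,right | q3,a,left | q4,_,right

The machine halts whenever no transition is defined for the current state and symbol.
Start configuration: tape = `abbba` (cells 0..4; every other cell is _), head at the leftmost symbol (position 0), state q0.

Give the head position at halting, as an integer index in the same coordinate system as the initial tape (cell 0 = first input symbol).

q0 | _[a]bbba   read a → write _, move right, go to q3
q3 | __[b]bba   read b → write a, move right, go to q2
q2 | __a[b]ba   read b → write b, move right, go to q0
q0 | __ab[b]a   read b → write a, move left, go to q0
q0 | __a[b]aa   read b → write a, move left, go to q0
q0 | __[a]aaa   read a → write _, move right, go to q3
q3 | ___[a]aa   read a → write b, move right, go to q2
q2 | ___b[a]a   read a → write b, move left, go to q1
q1 | ___[b]ba   read b → write b, move left, go to q2
q2 | __[_]bba   read _ → write b, move right, go to q2
q2 | __b[b]ba   read b → write b, move right, go to q0
q0 | __bb[b]a   read b → write a, move left, go to q0
q0 | __b[b]aa   read b → write a, move left, go to q0
q0 | __[b]aaa   read b → write a, move left, go to q0
q0 | _[_]aaaa   read _ → write a, move right, go to q3
q3 | _a[a]aaa   read a → write b, move right, go to q2
q2 | _ab[a]aa   read a → write b, move left, go to q1
q1 | _a[b]baa   read b → write b, move left, go to q2
q2 | _[a]bbaa   read a → write b, move left, go to q1
q1 | [_]bbbaa
At halt the head is at cell -1.

-1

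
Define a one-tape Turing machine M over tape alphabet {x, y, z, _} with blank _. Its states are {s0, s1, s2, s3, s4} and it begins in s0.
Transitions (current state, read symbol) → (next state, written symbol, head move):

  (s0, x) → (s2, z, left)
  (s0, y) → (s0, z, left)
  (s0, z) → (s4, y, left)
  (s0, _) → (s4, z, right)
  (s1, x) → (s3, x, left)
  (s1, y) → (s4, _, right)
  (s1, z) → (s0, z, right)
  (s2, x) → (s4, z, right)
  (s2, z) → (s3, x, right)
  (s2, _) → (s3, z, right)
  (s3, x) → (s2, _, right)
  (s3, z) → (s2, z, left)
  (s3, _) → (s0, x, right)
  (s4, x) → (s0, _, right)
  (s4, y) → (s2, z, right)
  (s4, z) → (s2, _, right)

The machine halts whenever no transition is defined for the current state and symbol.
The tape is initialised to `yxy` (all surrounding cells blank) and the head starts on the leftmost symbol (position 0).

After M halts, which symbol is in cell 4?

x

state=s0 head=0 tape=_[y]xy____   (s0,y)→(s0,z,left)
state=s0 head=-1 tape=[_]zxy____   (s0,_)→(s4,z,right)
state=s4 head=0 tape=z[z]xy____   (s4,z)→(s2,_,right)
state=s2 head=1 tape=z_[x]y____   (s2,x)→(s4,z,right)
state=s4 head=2 tape=z_z[y]____   (s4,y)→(s2,z,right)
state=s2 head=3 tape=z_zz[_]___   (s2,_)→(s3,z,right)
state=s3 head=4 tape=z_zzz[_]__   (s3,_)→(s0,x,right)
state=s0 head=5 tape=z_zzzx[_]_   (s0,_)→(s4,z,right)
state=s4 head=6 tape=z_zzzxz[_]
Cell 4 holds x when M halts.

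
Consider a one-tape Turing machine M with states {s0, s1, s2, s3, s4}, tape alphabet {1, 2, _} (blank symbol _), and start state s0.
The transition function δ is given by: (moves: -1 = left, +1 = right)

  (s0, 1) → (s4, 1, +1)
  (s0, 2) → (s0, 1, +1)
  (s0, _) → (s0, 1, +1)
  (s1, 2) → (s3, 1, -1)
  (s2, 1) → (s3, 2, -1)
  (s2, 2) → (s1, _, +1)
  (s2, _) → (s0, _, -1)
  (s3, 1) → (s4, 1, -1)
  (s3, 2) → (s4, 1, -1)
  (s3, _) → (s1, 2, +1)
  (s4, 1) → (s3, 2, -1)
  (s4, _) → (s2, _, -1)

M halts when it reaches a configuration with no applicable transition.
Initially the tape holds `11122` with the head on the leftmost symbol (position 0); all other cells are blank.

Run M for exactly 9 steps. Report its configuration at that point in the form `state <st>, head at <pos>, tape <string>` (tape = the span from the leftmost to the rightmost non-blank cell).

state s4, head at 1, tape 11112122

s0 | ___[1]1122   read 1 → write 1, move +1, go to s4
s4 | ___1[1]122   read 1 → write 2, move -1, go to s3
s3 | ___[1]2122   read 1 → write 1, move -1, go to s4
s4 | __[_]12122   read _ → write _, move -1, go to s2
s2 | _[_]_12122   read _ → write _, move -1, go to s0
s0 | [_]__12122   read _ → write 1, move +1, go to s0
s0 | 1[_]_12122   read _ → write 1, move +1, go to s0
s0 | 11[_]12122   read _ → write 1, move +1, go to s0
s0 | 111[1]2122   read 1 → write 1, move +1, go to s4
s4 | 1111[2]122
After 9 steps: state s4, head at 1, tape 11112122.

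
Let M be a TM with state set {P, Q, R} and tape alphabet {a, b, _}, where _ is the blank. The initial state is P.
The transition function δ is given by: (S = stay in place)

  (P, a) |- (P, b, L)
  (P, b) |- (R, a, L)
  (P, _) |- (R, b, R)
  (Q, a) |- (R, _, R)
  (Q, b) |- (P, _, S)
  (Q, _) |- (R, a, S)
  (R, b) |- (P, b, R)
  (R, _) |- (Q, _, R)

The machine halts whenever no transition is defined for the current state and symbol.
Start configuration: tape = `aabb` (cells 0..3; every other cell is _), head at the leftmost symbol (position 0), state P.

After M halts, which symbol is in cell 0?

_

P | __[a]abb___   read a → write b, move L, go to P
P | _[_]babb___   read _ → write b, move R, go to R
R | _b[b]abb___   read b → write b, move R, go to P
P | _bb[a]bb___   read a → write b, move L, go to P
P | _b[b]bbb___   read b → write a, move L, go to R
R | _[b]abbb___   read b → write b, move R, go to P
P | _b[a]bbb___   read a → write b, move L, go to P
P | _[b]bbbb___   read b → write a, move L, go to R
R | [_]abbbb___   read _ → write _, move R, go to Q
Q | _[a]bbbb___   read a → write _, move R, go to R
R | __[b]bbb___   read b → write b, move R, go to P
P | __b[b]bb___   read b → write a, move L, go to R
R | __[b]abb___   read b → write b, move R, go to P
P | __b[a]bb___   read a → write b, move L, go to P
P | __[b]bbb___   read b → write a, move L, go to R
R | _[_]abbb___   read _ → write _, move R, go to Q
Q | __[a]bbb___   read a → write _, move R, go to R
R | ___[b]bb___   read b → write b, move R, go to P
P | ___b[b]b___   read b → write a, move L, go to R
R | ___[b]ab___   read b → write b, move R, go to P
P | ___b[a]b___   read a → write b, move L, go to P
P | ___[b]bb___   read b → write a, move L, go to R
R | __[_]abb___   read _ → write _, move R, go to Q
Q | ___[a]bb___   read a → write _, move R, go to R
R | ____[b]b___   read b → write b, move R, go to P
P | ____b[b]___   read b → write a, move L, go to R
R | ____[b]a___   read b → write b, move R, go to P
P | ____b[a]___   read a → write b, move L, go to P
P | ____[b]b___   read b → write a, move L, go to R
R | ___[_]ab___   read _ → write _, move R, go to Q
Q | ____[a]b___   read a → write _, move R, go to R
R | _____[b]___   read b → write b, move R, go to P
P | _____b[_]__   read _ → write b, move R, go to R
R | _____bb[_]_   read _ → write _, move R, go to Q
Q | _____bb_[_]   read _ → write a, move S, go to R
R | _____bb_[a]
Cell 0 holds _ when M halts.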